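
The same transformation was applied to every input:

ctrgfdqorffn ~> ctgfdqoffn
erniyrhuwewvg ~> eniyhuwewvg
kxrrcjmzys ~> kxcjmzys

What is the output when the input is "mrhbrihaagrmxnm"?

The pattern: remove every "r".
"mrhbrihaagrmxnm" → "mhbihaagmxnm".

mhbihaagmxnm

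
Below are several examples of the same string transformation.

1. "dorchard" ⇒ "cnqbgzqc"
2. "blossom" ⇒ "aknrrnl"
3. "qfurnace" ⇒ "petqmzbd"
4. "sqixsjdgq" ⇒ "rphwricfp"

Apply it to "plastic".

The transformation: shift every letter 1 place backward in the alphabet (wrapping around).
Applying that to "plastic" gives "okzrshb".

okzrshb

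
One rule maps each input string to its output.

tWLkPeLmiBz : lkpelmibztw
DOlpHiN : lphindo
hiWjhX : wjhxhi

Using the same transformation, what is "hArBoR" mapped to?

rborha

Each output is the input with this applied: move the first 2 characters to the end (rotate left by 2), then convert every letter to lowercase.
"hArBoR" → "rBoRhA" → "rborha".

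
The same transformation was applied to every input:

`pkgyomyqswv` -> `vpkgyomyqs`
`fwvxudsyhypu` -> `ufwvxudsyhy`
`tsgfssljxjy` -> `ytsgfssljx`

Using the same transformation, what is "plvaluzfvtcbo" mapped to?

oplvaluzfvtc

What's happening: move the last 2 characters to the front (rotate right by 2), then delete the first character.
Working it through for "plvaluzfvtcbo": intermediate "boplvaluzfvtc", final "oplvaluzfvtc".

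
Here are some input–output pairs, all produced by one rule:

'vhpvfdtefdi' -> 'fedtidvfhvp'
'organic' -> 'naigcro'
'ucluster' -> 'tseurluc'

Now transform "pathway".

whatyap

Each output is the input with this applied: move the last 3 characters to the front (rotate right by 3), then take characters alternately from the front and the back (1st, last, 2nd, 2nd-last, ...).
Working it through for "pathway": intermediate "waypath", final "whatyap".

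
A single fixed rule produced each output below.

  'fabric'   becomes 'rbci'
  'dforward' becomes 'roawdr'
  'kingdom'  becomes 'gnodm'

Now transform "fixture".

The transformation: swap each adjacent pair of characters (1↔2, 3↔4, ...), then delete the first 2 characters.
"fixture" → "iftxrue" → "txrue".

txrue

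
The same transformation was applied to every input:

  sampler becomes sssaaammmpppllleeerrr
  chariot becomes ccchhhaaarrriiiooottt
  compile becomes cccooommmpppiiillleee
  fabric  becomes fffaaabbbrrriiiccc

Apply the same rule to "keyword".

The pattern: repeat every character 3 times.
Applying that to "keyword" gives "kkkeeeyyywwwooorrrddd".

kkkeeeyyywwwooorrrddd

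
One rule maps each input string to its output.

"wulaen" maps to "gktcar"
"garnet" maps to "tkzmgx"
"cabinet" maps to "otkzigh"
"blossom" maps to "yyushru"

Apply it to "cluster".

yzkxira

Each output is the input with this applied: move the first 3 characters to the end (rotate left by 3), then shift every letter 6 places forward in the alphabet (wrapping around).
"cluster" → "sterclu" → "yzkxira".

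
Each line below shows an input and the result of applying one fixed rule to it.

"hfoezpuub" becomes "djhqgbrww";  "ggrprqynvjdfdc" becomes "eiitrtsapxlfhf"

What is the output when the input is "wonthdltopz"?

What's happening: move the last character to the front, then shift every letter 2 places forward in the alphabet (wrapping around).
Applying both steps to "wonthdltopz": "zwonthdltop", then "byqpvjfnvqr".
(Check on "ggrprqynvjdfdc": → "cggrprqynvjdfd" → "eiitrtsapxlfhf" ✓)

byqpvjfnvqr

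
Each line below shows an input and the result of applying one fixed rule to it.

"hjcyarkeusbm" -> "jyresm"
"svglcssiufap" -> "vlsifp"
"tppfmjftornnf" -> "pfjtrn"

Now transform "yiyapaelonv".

iaaln

Each output is the input with this applied: keep every other character starting from the second (positions 2nd, 4th, 6th, ...).
"yiyapaelonv" → "iaaln".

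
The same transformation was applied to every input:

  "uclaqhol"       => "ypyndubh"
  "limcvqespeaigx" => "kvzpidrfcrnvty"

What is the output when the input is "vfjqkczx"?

kswdxpmi

Looking at the pairs, the operation is to swap the first and last characters, then shift every letter 13 places forward in the alphabet (wrapping around) — i.e. ROT13.
Applying both steps to "vfjqkczx": "xfjqkczv", then "kswdxpmi".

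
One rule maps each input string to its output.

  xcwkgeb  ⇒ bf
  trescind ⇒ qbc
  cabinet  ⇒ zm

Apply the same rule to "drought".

qf

The transformation: keep one character in every 3, starting at position 2 (positions 2nd, 5th, 8th, ...), then shift every letter 1 place backward in the alphabet (wrapping around).
So "drought" becomes "qf".
(Check on "trescind": → "rcd" → "qbc" ✓)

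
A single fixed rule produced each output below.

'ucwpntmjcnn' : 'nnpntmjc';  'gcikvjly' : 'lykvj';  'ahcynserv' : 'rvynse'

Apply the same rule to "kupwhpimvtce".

Rule — delete the first 3 characters, then move the last 2 characters to the front (rotate right by 2).
On "kupwhpimvtce": the first step gives "whpimvtce", and the second then gives "cewhpimvt".

cewhpimvt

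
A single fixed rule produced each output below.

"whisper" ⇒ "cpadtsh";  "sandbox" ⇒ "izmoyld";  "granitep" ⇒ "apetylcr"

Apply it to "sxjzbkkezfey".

Each output is the input with this applied: reverse the string, then shift every letter 11 places forward in the alphabet (wrapping around).
Applying both steps to "sxjzbkkezfey": "yefzekkbzjxs", then "jpqkpvvmkuid".

jpqkpvvmkuid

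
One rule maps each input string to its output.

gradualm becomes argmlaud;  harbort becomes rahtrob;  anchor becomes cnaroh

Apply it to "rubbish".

Rule — move the first 3 characters to the end (rotate left by 3), then reverse the string.
Starting from "rubbish": after the first operation, "bishrub"; after the second, "burhsib".

burhsib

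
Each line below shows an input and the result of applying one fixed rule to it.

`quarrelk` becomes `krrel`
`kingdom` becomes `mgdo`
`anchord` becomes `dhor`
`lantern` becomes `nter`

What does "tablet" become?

tle

Rule — delete the first 3 characters, then move the last character to the front.
"tablet" → "let" → "tle".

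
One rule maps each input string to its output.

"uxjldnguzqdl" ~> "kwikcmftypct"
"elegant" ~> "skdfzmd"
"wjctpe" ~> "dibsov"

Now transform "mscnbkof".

In each case the input is transformed by: shift every letter 1 place backward in the alphabet (wrapping around), then swap the first and last characters.
Applying both steps to "mscnbkof": "lrbmajne", then "erbmajnl".

erbmajnl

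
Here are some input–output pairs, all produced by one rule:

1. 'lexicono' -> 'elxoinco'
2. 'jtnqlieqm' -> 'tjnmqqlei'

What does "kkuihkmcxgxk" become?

kkukixhgkxmc

What's happening: move the first character to the end, then take characters alternately from the front and the back (1st, last, 2nd, 2nd-last, ...).
Starting from "kkuihkmcxgxk": after the first operation, "kuihkmcxgxkk"; after the second, "kkukixhgkxmc".
(Check on "lexicono": → "exiconol" → "elxoinco" ✓)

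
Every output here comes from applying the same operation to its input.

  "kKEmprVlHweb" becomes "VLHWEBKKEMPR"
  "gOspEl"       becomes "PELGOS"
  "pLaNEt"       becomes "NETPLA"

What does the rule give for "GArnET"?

Rule — swap the front and back halves of the string, then convert every letter to uppercase.
Working it through for "GArnET": intermediate "nETGAr", final "NETGAR".
(Check on "kKEmprVlHweb": → "VlHwebkKEmpr" → "VLHWEBKKEMPR" ✓)

NETGAR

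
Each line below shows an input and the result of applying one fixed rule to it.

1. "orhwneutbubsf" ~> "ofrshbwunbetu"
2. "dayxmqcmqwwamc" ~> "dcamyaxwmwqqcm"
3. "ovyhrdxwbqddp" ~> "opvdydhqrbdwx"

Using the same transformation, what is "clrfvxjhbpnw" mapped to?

cwlnrpfbvhxj

In each case the input is transformed by: take characters alternately from the front and the back (1st, last, 2nd, 2nd-last, ...).
Applying that to "clrfvxjhbpnw" gives "cwlnrpfbvhxj".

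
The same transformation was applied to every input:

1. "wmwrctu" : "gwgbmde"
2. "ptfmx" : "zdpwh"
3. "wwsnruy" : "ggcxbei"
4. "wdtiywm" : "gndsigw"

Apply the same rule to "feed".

poon

The pattern: shift every letter 10 places forward in the alphabet (wrapping around).
Doing the same to "feed": "poon".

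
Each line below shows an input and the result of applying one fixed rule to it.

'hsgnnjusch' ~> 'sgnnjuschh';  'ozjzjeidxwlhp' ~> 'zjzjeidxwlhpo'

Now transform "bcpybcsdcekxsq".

cpybcsdcekxsqb

What's happening: move the first character to the end.
Doing the same to "bcpybcsdcekxsq": "cpybcsdcekxsqb".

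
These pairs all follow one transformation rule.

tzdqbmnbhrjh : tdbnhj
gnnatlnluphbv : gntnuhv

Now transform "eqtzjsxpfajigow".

The rule is to keep every other character starting from the first (positions 1st, 3rd, 5th, ...).
"eqtzjsxpfajigow" → "etjxfjgw".

etjxfjgw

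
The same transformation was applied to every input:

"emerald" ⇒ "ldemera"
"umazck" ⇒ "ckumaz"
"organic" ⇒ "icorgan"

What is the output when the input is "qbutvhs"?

hsqbutv

The transformation: move the last 2 characters to the front (rotate right by 2).
"qbutvhs" → "hsqbutv".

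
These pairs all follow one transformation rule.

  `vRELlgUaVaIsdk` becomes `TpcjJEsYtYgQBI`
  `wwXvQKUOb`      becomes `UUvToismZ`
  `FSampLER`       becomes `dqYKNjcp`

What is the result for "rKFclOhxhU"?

Each output is the input with this applied: flip the case of every letter, then shift every letter 2 places backward in the alphabet (wrapping around).
Starting from "rKFclOhxhU": after the first operation, "RkfCLoHXHu"; after the second, "PidAJmFVFs".

PidAJmFVFs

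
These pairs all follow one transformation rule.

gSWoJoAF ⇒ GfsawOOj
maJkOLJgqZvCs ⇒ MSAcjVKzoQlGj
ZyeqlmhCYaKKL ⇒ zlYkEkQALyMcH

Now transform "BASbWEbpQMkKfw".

bWaFskBKwmeqBP

Each output is the input with this applied: take characters alternately from the front and the back (1st, last, 2nd, 2nd-last, ...), then flip the case of every letter.
On "BASbWEbpQMkKfw": the first step gives "BwAfSKbkWMEQbp", and the second then gives "bWaFskBKwmeqBP".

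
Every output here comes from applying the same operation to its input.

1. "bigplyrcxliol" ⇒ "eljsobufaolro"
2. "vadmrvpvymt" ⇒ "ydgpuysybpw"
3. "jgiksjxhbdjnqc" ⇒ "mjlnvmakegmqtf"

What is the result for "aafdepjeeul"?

ddighsmhhxo

Each output is the input with this applied: shift every letter 3 places forward in the alphabet (wrapping around).
"aafdepjeeul" → "ddighsmhhxo".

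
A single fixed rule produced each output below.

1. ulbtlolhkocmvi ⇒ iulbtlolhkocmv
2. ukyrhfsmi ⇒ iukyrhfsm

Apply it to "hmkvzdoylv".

In each case the input is transformed by: move the last character to the front.
Doing the same to "hmkvzdoylv": "vhmkvzdoyl".

vhmkvzdoyl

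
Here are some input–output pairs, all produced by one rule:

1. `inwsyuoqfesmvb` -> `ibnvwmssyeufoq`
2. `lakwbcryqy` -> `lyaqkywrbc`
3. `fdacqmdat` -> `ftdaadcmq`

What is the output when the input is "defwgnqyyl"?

The rule is to take characters alternately from the front and the back (1st, last, 2nd, 2nd-last, ...).
On "defwgnqyyl" that produces "dleyfywqgn".

dleyfywqgn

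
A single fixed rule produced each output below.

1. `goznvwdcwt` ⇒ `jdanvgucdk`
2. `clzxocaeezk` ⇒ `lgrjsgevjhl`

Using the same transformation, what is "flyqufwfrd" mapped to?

mykmsfxbmd

What's happening: move the last 3 characters to the front (rotate right by 3), then shift every letter 7 places forward in the alphabet (wrapping around).
"flyqufwfrd" → "frdflyqufw" → "mykmsfxbmd".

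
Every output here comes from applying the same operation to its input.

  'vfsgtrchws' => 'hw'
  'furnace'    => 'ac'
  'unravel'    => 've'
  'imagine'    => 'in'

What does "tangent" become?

en

Looking at the pairs, the operation is to move the last 3 characters to the front (rotate right by 3), then keep only the first 2 characters.
"tangent" → "enttang" → "en".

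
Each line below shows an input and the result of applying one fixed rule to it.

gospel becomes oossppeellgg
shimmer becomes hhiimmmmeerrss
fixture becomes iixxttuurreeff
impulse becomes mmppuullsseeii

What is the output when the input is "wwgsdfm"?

wwggssddffmmww

In each case the input is transformed by: double every character, then move the first 2 characters to the end (rotate left by 2).
Working it through for "wwgsdfm": intermediate "wwwwggssddffmm", final "wwggssddffmmww".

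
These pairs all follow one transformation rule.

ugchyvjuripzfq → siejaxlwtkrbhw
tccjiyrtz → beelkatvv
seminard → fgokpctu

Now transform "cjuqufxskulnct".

The rule is to swap the first and last characters, then shift every letter 2 places forward in the alphabet (wrapping around).
"cjuqufxskulnct" → "tjuqufxskulncc" → "vlwswhzumwnpee".

vlwswhzumwnpee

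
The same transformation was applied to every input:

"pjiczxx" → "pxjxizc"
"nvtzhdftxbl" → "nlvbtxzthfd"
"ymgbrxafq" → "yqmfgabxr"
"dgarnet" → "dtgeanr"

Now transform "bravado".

bordaav

In each case the input is transformed by: take characters alternately from the front and the back (1st, last, 2nd, 2nd-last, ...).
Applying that to "bravado" gives "bordaav".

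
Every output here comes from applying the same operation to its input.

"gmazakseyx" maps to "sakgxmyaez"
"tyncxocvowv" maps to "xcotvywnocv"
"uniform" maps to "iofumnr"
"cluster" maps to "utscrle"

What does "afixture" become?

uxtaefri

What's happening: take characters alternately from the front and the back (1st, last, 2nd, 2nd-last, ...), then move the last 3 characters to the front (rotate right by 3).
For "afixture", step one produces "aefriuxt"; step two turns that into "uxtaefri".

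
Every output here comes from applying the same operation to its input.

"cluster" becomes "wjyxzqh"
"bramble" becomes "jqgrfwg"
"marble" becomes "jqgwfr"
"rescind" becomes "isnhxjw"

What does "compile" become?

The transformation: shift every letter 5 places forward in the alphabet (wrapping around), then reverse the string.
On "compile" that produces "jqnurth".

jqnurth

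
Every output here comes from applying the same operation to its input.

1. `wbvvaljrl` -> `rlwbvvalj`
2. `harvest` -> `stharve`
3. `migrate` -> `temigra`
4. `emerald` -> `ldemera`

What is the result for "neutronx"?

The rule is to move the last 2 characters to the front (rotate right by 2).
"neutronx" → "nxneutro".

nxneutro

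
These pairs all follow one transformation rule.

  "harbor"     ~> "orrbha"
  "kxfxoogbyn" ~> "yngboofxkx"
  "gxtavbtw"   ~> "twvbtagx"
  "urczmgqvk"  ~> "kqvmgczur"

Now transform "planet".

The transformation: swap each adjacent pair of characters (1↔2, 3↔4, ...), then reverse the string.
Working it through for "planet": intermediate "lpnate", final "etanpl".

etanpl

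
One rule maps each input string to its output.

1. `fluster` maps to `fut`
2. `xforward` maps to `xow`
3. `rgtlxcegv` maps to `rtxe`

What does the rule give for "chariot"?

The pattern: keep every other character starting from the first (positions 1st, 3rd, 5th, ...), then delete the last character.
"chariot" → "cait" → "cai".

cai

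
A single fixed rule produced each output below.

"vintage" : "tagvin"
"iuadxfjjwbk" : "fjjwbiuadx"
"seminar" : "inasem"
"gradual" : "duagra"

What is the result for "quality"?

What's happening: delete the last character, then swap the front and back halves of the string.
On "quality": the first step gives "qualit", and the second then gives "litqua".

litqua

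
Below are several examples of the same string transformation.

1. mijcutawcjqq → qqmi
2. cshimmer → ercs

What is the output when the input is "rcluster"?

Each output is the input with this applied: move the last 2 characters to the front (rotate right by 2), then keep only the first 4 characters.
For "rcluster", step one produces "errclust"; step two turns that into "errc".

errc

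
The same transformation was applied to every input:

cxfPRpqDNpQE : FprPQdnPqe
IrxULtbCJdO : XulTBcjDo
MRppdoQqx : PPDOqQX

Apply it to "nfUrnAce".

uRNaCE

In each case the input is transformed by: delete the first 2 characters, then flip the case of every letter.
So "nfUrnAce" becomes "uRNaCE".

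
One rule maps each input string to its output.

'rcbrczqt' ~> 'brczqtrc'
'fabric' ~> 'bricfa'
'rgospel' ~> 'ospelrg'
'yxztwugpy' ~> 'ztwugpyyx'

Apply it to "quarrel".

arrelqu

The transformation: move the first 2 characters to the end (rotate left by 2).
On "quarrel" that produces "arrelqu".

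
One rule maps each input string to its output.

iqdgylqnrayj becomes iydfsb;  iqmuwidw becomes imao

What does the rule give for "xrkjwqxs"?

jbik

Rule — keep every other character starting from the second (positions 2nd, 4th, 6th, ...), then shift every letter 8 places backward in the alphabet (wrapping around).
Doing the same to "xrkjwqxs": "jbik".
(Check on "iqdgylqnrayj": → "qglnaj" → "iydfsb" ✓)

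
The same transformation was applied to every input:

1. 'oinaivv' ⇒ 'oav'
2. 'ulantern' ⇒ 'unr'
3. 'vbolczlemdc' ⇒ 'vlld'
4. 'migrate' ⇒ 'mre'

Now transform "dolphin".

dpn

The rule is to keep one character in every 3, starting at position 1 (positions 1st, 4th, 7th, ...).
On "dolphin" that produces "dpn".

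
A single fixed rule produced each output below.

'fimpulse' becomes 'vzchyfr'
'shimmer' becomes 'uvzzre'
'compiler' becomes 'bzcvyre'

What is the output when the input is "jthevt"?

The pattern: shift every letter 13 places forward in the alphabet (wrapping around) — i.e. ROT13, then delete the first character.
"jthevt" → "gurig".
(Check on "fimpulse": → "svzchyfr" → "vzchyfr" ✓)

gurig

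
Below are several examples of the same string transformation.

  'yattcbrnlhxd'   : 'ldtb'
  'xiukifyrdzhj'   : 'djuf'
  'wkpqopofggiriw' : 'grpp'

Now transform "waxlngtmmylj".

mjxg

The pattern: keep one character in every 3, starting at position 3 (positions 3rd, 6th, 9th, ...), then move the last 2 characters to the front (rotate right by 2).
For "waxlngtmmylj", step one produces "xgmj"; step two turns that into "mjxg".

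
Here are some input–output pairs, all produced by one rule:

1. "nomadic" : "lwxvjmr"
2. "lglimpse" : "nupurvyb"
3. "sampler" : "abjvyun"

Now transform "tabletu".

The rule is to move the last character to the front, then shift every letter 9 places forward in the alphabet (wrapping around).
For "tabletu", step one produces "utablet"; step two turns that into "dcjkunc".

dcjkunc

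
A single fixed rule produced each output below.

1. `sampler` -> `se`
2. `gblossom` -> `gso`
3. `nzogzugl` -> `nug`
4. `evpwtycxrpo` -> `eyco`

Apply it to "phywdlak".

pla

The rule is to swap each adjacent pair of characters (1↔2, 3↔4, ...), then keep one character in every 3, starting at position 2 (positions 2nd, 5th, 8th, ...).
For "phywdlak" the result is "pla".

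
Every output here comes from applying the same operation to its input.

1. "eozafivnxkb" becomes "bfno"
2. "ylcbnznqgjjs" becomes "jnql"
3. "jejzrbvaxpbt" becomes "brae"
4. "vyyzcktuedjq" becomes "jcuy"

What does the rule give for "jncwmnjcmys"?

In each case the input is transformed by: keep one character in every 3, starting at position 2 (positions 2nd, 5th, 8th, ...), then swap the first and last characters.
"jncwmnjcmys" → "nmcs" → "smcn".

smcn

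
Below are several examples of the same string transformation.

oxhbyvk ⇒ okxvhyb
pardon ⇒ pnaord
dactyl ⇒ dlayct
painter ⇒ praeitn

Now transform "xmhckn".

What's happening: take characters alternately from the front and the back (1st, last, 2nd, 2nd-last, ...).
Applying that to "xmhckn" gives "xnmkhc".

xnmkhc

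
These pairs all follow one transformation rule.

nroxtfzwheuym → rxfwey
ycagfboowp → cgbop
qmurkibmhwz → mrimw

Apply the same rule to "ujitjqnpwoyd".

jtqpod

Looking at the pairs, the operation is to keep every other character starting from the second (positions 2nd, 4th, 6th, ...).
"ujitjqnpwoyd" → "jtqpod".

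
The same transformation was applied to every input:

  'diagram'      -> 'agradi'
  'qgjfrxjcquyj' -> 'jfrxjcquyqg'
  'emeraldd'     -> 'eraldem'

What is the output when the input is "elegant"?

What's happening: delete the last character, then move the first 2 characters to the end (rotate left by 2).
"elegant" → "eganel".
(Check on "diagram": → "diagra" → "agradi" ✓)

eganel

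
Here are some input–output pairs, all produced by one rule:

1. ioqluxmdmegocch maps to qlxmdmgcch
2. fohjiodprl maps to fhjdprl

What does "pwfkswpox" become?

Rule — remove every vowel.
Applying that to "pwfkswpox" gives "pwfkswpx".

pwfkswpx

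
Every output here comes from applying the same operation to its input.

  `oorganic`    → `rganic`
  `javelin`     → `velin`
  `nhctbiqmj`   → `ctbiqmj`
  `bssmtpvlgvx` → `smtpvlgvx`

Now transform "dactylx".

ctylx

Rule — delete the first 2 characters.
Doing the same to "dactylx": "ctylx".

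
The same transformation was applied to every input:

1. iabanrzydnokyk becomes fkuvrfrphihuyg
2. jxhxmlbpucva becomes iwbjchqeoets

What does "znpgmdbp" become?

What's happening: shift every letter 7 places forward in the alphabet (wrapping around), then swap the front and back halves of the string.
For "znpgmdbp", step one produces "guwntkiw"; step two turns that into "tkiwguwn".

tkiwguwn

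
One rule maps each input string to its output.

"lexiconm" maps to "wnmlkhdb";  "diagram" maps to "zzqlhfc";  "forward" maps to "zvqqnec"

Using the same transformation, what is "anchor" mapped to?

zqnmgb

In each case the input is transformed by: shift every letter 1 place backward in the alphabet (wrapping around), then sort the characters into reverse alphabetical order.
Applying that to "anchor" gives "zqnmgb".
(Check on "diagram": → "chzfqzl" → "zzqlhfc" ✓)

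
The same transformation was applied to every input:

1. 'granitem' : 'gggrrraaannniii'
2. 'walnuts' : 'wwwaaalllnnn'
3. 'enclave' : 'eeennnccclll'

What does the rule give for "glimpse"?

gggllliiimmm

Rule — delete the last 3 characters, then repeat every character 3 times.
Working it through for "glimpse": intermediate "glim", final "gggllliiimmm".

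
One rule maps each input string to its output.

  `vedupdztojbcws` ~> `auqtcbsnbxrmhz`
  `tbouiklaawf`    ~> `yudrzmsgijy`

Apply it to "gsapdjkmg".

ikeeqynbh

In each case the input is transformed by: move the last 3 characters to the front (rotate right by 3), then shift every letter 2 places backward in the alphabet (wrapping around).
For "gsapdjkmg", step one produces "kmggsapdj"; step two turns that into "ikeeqynbh".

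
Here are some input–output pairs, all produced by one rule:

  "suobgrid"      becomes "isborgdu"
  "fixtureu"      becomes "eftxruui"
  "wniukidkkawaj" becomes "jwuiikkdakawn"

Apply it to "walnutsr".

swnltura

The rule is to swap each adjacent pair of characters (1↔2, 3↔4, ...), then swap the first and last characters.
For "walnutsr", step one produces "awnlturs"; step two turns that into "swnltura".
(Check on "suobgrid": → "usborgdi" → "isborgdu" ✓)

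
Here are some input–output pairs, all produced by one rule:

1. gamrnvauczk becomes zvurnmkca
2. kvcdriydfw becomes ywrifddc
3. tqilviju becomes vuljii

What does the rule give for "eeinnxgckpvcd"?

xvpnnkigdcc

Looking at the pairs, the operation is to delete the first 2 characters, then sort the characters into reverse alphabetical order.
So "eeinnxgckpvcd" becomes "xvpnnkigdcc".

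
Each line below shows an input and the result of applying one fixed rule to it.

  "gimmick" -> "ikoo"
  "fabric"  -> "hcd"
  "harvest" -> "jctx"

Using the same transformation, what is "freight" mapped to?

htgk

Looking at the pairs, the operation is to delete the last 3 characters, then shift every letter 2 places forward in the alphabet (wrapping around).
Working it through for "freight": intermediate "frei", final "htgk".
(Check on "gimmick": → "gimm" → "ikoo" ✓)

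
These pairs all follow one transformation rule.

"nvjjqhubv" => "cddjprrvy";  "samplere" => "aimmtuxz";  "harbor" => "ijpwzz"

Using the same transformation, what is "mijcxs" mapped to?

The rule is to shift every letter 8 places forward in the alphabet (wrapping around), then sort the characters into alphabetical order.
Doing the same to "mijcxs": "afkqru".

afkqru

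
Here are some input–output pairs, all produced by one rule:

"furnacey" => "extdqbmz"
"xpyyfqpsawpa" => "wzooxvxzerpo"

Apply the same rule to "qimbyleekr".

pqhjldadxk

In each case the input is transformed by: shift every letter 1 place backward in the alphabet (wrapping around), then take characters alternately from the front and the back (1st, last, 2nd, 2nd-last, ...).
Starting from "qimbyleekr": after the first operation, "phlaxkddjq"; after the second, "pqhjldadxk".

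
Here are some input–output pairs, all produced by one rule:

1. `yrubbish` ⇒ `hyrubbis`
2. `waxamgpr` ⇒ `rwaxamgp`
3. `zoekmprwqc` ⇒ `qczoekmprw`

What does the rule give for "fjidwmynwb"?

wbfjidwmyn

Rule — swap the front and back halves of the string, then move the first 3 characters to the end (rotate left by 3).
"fjidwmynwb" → "mynwbfjidw" → "wbfjidwmyn".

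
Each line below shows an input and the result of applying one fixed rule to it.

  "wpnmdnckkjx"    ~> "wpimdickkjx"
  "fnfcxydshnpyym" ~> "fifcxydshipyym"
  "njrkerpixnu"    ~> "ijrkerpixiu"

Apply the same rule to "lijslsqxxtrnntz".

lijslsqxxtriitz

The transformation: replace every "n" with "i".
"lijslsqxxtrnntz" → "lijslsqxxtriitz".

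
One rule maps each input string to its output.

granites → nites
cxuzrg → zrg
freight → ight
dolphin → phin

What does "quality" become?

Rule — delete the first 3 characters.
"quality" → "lity".

lity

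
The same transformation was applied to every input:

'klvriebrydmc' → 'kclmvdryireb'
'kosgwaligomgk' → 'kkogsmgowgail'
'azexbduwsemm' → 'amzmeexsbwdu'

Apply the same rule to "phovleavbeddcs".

In each case the input is transformed by: take characters alternately from the front and the back (1st, last, 2nd, 2nd-last, ...).
"phovleavbeddcs" → "pshcodvdleebav".

pshcodvdleebav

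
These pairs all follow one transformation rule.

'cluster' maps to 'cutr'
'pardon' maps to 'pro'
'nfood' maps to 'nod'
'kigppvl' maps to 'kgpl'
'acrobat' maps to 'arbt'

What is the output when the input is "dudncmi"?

In each case the input is transformed by: keep every other character starting from the first (positions 1st, 3rd, 5th, ...).
"dudncmi" → "ddci".

ddci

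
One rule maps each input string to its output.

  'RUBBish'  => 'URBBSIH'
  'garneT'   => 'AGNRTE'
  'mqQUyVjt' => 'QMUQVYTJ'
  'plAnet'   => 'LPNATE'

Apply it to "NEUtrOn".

Looking at the pairs, the operation is to swap each adjacent pair of characters (1↔2, 3↔4, ...), then convert every letter to uppercase.
On "NEUtrOn": the first step gives "ENtUOrn", and the second then gives "ENTUORN".
(Check on "RUBBish": → "URBBsih" → "URBBSIH" ✓)

ENTUORN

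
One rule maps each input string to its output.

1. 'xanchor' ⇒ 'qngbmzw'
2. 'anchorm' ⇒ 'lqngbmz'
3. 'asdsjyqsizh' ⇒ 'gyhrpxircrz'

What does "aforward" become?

Rule — shift every letter 1 place backward in the alphabet (wrapping around), then reverse the string.
For "aforward" the result is "cqzvqnez".

cqzvqnez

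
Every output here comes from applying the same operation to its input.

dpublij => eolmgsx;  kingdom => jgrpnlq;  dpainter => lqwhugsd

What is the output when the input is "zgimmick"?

Looking at the pairs, the operation is to move the first 3 characters to the end (rotate left by 3), then shift every letter 3 places forward in the alphabet (wrapping around).
On "zgimmick": the first step gives "mmickzgi", and the second then gives "pplfncjl".

pplfncjl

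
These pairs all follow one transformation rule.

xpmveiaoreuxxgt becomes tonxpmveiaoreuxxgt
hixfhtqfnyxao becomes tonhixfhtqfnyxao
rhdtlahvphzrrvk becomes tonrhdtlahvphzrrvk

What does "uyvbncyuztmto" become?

Each output is the input with this applied: prepend "ton".
"uyvbncyuztmto" → "tonuyvbncyuztmto".

tonuyvbncyuztmto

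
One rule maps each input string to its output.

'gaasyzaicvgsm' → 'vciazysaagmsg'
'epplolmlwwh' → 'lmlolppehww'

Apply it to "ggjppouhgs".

uoppjggsgh

What's happening: reverse the string, then move the first 3 characters to the end (rotate left by 3).
For "ggjppouhgs", step one produces "sghuoppjgg"; step two turns that into "uoppjggsgh".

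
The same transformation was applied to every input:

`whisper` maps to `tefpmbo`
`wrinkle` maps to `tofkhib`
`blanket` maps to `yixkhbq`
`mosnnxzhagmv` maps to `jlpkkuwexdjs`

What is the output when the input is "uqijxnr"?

Looking at the pairs, the operation is to shift every letter 3 places backward in the alphabet (wrapping around).
So "uqijxnr" becomes "rnfguko".

rnfguko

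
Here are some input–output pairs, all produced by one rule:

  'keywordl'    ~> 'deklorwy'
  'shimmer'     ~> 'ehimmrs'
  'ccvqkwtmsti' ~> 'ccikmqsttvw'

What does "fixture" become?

efirtux

Looking at the pairs, the operation is to sort the characters into alphabetical order.
Doing the same to "fixture": "efirtux".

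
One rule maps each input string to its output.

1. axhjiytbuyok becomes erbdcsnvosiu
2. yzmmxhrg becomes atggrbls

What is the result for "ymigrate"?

In each case the input is transformed by: shift every letter 6 places backward in the alphabet (wrapping around), then swap the first and last characters.
So "ymigrate" becomes "ygcaluns".

ygcaluns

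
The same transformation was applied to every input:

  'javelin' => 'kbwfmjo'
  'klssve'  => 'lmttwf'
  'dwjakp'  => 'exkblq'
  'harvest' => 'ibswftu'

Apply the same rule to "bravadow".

csbwbepx

Each output is the input with this applied: shift every letter 1 place forward in the alphabet (wrapping around).
"bravadow" → "csbwbepx".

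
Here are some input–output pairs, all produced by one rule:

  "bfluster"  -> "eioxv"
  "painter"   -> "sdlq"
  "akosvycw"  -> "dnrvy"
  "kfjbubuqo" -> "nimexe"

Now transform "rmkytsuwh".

upnbwv

In each case the input is transformed by: shift every letter 3 places forward in the alphabet (wrapping around), then delete the last 3 characters.
"rmkytsuwh" → "upnbwvxzk" → "upnbwv".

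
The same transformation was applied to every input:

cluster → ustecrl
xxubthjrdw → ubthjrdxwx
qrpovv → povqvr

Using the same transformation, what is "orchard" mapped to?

charodr

In each case the input is transformed by: swap the first and last characters, then move the first 2 characters to the end (rotate left by 2).
For "orchard", step one produces "drcharo"; step two turns that into "charodr".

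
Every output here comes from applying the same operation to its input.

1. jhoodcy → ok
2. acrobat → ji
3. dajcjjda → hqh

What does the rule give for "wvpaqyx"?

Each output is the input with this applied: keep one character in every 3, starting at position 2 (positions 2nd, 5th, 8th, ...), then shift every letter 7 places forward in the alphabet (wrapping around).
"wvpaqyx" → "vq" → "cx".

cx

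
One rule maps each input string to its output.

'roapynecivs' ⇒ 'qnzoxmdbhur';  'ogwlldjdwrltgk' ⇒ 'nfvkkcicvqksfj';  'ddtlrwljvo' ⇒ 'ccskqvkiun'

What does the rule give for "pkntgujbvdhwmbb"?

ojmsftiaucgvlaa

In each case the input is transformed by: shift every letter 1 place backward in the alphabet (wrapping around).
On "pkntgujbvdhwmbb" that produces "ojmsftiaucgvlaa".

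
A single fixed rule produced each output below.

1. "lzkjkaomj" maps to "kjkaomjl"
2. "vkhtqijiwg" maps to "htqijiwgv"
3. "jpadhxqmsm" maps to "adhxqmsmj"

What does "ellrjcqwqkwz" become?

lrjcqwqkwze

The pattern: move the first 2 characters to the end (rotate left by 2), then delete the last character.
So "ellrjcqwqkwz" becomes "lrjcqwqkwze".
(Check on "jpadhxqmsm": → "adhxqmsmjp" → "adhxqmsmj" ✓)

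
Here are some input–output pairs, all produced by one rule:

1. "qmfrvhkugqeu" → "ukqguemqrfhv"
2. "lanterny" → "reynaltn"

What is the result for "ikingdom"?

dgmokini

Each output is the input with this applied: swap the front and back halves of the string, then swap each adjacent pair of characters (1↔2, 3↔4, ...).
Applying both steps to "ikingdom": "gdomikin", then "dgmokini".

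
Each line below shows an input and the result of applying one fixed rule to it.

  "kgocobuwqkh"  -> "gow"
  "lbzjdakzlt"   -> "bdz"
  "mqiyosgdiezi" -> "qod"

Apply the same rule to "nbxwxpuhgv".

The pattern: delete the last 2 characters, then keep one character in every 3, starting at position 2 (positions 2nd, 5th, 8th, ...).
On "nbxwxpuhgv": the first step gives "nbxwxpuh", and the second then gives "bxh".

bxh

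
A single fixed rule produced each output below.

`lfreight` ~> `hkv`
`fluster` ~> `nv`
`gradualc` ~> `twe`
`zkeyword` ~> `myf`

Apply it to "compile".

qk

The transformation: shift every letter 2 places forward in the alphabet (wrapping around), then keep one character in every 3, starting at position 2 (positions 2nd, 5th, 8th, ...).
Working it through for "compile": intermediate "eqorkng", final "qk".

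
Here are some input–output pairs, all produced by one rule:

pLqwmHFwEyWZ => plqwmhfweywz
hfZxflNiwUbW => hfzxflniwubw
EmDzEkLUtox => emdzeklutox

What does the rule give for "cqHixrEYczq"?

What's happening: convert every letter to lowercase.
So "cqHixrEYczq" becomes "cqhixreyczq".

cqhixreyczq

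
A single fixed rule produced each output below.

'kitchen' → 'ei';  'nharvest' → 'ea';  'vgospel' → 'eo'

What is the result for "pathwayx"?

aa

Rule — move the last 3 characters to the front (rotate right by 3), then keep only the vowels.
For "pathwayx" the result is "aa".
(Check on "kitchen": → "henkitc" → "ei" ✓)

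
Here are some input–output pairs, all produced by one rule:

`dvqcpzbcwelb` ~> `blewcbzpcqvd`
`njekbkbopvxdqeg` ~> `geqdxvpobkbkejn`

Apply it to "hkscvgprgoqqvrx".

The rule is to reverse the string.
So "hkscvgprgoqqvrx" becomes "xrvqqogrpgvcskh".

xrvqqogrpgvcskh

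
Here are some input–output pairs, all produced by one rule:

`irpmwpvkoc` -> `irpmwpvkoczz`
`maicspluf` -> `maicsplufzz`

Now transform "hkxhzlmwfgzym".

hkxhzlmwfgzymzz

The rule is to append "zz".
For "hkxhzlmwfgzym" the result is "hkxhzlmwfgzymzz".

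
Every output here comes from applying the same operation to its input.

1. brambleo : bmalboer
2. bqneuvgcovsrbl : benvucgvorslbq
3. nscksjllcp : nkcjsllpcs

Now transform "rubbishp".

Each output is the input with this applied: swap each adjacent pair of characters (1↔2, 3↔4, ...), then move the first character to the end.
Doing the same to "rubbishp": "rbbsiphu".

rbbsiphu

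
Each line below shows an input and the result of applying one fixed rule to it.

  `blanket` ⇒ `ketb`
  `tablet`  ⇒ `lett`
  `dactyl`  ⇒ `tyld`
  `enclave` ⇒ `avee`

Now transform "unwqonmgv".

The rule is to move the last 3 characters to the front (rotate right by 3), then keep only the first 4 characters.
Starting from "unwqonmgv": after the first operation, "mgvunwqon"; after the second, "mgvu".

mgvu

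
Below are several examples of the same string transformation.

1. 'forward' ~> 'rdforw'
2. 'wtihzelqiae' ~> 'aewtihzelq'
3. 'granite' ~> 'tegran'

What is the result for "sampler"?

Looking at the pairs, the operation is to move the last 3 characters to the front (rotate right by 3), then delete the first character.
On "sampler" that produces "ersamp".

ersamp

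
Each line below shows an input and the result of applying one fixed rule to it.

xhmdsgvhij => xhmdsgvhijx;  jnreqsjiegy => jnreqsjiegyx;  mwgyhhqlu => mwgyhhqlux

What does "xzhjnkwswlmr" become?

The transformation: append "x".
For "xzhjnkwswlmr" the result is "xzhjnkwswlmrx".

xzhjnkwswlmrx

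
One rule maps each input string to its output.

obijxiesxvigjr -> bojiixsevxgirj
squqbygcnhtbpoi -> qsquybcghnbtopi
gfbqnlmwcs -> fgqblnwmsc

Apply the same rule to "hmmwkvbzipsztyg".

mhwmvkzbpizsytg

The rule is to swap each adjacent pair of characters (1↔2, 3↔4, ...).
On "hmmwkvbzipsztyg" that produces "mhwmvkzbpizsytg".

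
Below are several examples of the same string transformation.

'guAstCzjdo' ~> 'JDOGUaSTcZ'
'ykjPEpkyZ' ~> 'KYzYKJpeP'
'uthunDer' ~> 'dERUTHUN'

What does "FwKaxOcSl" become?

CsLfWkAXo

Each output is the input with this applied: move the last 3 characters to the front (rotate right by 3), then flip the case of every letter.
Starting from "FwKaxOcSl": after the first operation, "cSlFwKaxO"; after the second, "CsLfWkAXo".
(Check on "uthunDer": → "Deruthun" → "dERUTHUN" ✓)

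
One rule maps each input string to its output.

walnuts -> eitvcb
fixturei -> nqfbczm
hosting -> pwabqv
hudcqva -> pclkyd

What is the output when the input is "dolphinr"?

The rule is to shift every letter 8 places forward in the alphabet (wrapping around), then delete the last character.
For "dolphinr", step one produces "lwtxpqvz"; step two turns that into "lwtxpqv".

lwtxpqv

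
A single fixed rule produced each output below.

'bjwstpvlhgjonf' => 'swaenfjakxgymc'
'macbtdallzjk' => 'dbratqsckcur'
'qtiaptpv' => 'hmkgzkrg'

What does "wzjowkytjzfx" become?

In each case the input is transformed by: shift every letter 9 places backward in the alphabet (wrapping around), then take characters alternately from the front and the back (1st, last, 2nd, 2nd-last, ...).
For "wzjowkytjzfx" the result is "noqwaqfankbp".

noqwaqfankbp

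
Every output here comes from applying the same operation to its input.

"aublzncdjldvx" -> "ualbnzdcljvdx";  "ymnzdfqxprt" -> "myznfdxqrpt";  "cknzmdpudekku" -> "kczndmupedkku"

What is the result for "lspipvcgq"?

slipvpgcq

Rule — swap each adjacent pair of characters (1↔2, 3↔4, ...).
Applying that to "lspipvcgq" gives "slipvpgcq".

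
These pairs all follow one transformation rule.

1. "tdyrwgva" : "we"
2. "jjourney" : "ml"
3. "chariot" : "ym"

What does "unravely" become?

pc

What's happening: shift every letter 2 places backward in the alphabet (wrapping around), then keep one character in every 3, starting at position 3 (positions 3rd, 6th, 9th, ...).
"unravely" → "slpytcjw" → "pc".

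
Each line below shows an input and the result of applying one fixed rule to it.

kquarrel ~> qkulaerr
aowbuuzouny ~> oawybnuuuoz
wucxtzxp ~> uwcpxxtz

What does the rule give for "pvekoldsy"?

vpeyksodl

Each output is the input with this applied: move the first character to the end, then take characters alternately from the front and the back (1st, last, 2nd, 2nd-last, ...).
Applying both steps to "pvekoldsy": "vekoldsyp", then "vpeyksodl".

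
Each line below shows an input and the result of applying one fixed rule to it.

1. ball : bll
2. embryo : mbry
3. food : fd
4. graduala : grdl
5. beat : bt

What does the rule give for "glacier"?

glcr

The pattern: remove every vowel.
So "glacier" becomes "glcr".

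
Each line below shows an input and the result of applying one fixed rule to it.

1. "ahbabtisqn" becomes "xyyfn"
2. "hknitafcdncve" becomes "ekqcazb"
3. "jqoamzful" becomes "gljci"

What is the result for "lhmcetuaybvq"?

ijbrvs

What's happening: shift every letter 3 places backward in the alphabet (wrapping around), then keep every other character starting from the first (positions 1st, 3rd, 5th, ...).
"lhmcetuaybvq" → "iejzbqrxvysn" → "ijbrvs".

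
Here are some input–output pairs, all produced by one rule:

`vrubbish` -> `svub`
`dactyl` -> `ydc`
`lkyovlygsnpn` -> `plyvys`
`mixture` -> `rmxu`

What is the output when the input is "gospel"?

egs

Each output is the input with this applied: move the last 2 characters to the front (rotate right by 2), then keep every other character starting from the first (positions 1st, 3rd, 5th, ...).
Applying both steps to "gospel": "elgosp", then "egs".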